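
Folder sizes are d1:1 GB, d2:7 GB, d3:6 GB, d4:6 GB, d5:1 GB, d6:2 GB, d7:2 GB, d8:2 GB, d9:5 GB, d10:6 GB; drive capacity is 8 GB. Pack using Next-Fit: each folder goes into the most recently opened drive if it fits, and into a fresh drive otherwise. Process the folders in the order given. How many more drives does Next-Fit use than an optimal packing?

1

Next-Fit: [1,7] [6] [6,1] [2,2,2] [5] [6] → 6 drives.
Total size 38 GB; any packing needs at least ⌈38/8⌉ = 5 drives.
An optimal packing achieves that bound: [7,1] [6,2] [6,2] [6,2] [5,1] → 5 drives.
Excess: 6 − 5 = 1.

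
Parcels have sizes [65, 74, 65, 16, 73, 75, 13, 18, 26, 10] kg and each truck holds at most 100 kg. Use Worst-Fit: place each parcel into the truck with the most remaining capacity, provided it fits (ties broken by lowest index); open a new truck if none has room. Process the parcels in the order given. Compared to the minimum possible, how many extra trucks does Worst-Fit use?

0

Worst-Fit: [65,16] [74,26] [65,13] [73,18] [75,10] → 5 trucks.
Total size 435 kg; any packing needs at least ⌈435/100⌉ = 5 trucks.
So 5 is already optimal.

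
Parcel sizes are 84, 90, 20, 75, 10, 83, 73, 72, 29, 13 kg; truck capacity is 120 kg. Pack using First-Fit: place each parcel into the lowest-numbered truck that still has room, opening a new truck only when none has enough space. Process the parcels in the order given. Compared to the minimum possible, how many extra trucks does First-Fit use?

First-Fit: [84,20,10] [90,29] [75,13] [83] [73] [72] → 6 trucks.
6 parcels exceed 60 kg (half the capacity), and no two of those can share a truck, so at least 6 trucks are needed.
So 6 is already optimal.

0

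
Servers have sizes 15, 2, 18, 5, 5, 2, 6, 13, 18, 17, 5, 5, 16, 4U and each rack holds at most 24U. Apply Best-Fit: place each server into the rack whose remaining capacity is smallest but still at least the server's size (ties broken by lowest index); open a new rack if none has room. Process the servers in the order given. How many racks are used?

15U → rack 1 (remaining 9U)
2U → rack 1 (remaining 7U)
18U → rack 2 (remaining 6U)
5U → rack 2 (remaining 1U)
5U → rack 1 (remaining 2U)
2U → rack 1 (remaining 0U)
6U → rack 3 (remaining 18U)
13U → rack 3 (remaining 5U)
18U → rack 4 (remaining 6U)
17U → rack 5 (remaining 7U)
5U → rack 3 (remaining 0U)
5U → rack 4 (remaining 1U)
16U → rack 6 (remaining 8U)
4U → rack 5 (remaining 3U)

6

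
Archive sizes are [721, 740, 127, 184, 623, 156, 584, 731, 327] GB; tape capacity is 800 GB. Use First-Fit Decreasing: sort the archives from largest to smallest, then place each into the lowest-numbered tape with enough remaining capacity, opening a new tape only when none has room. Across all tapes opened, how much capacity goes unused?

607

Sorted descending: 740, 731, 721, 623, 584, 327, 184, 156, 127.
tape 1: place 740 GB, 60 GB left
tape 2: place 731 GB, 69 GB left
tape 3: place 721 GB, 79 GB left
tape 4: place 623 GB, 177 GB left
tape 5: place 584 GB, 216 GB left
tape 6: place 327 GB, 473 GB left
tape 5: place 184 GB, 32 GB left
tape 4: place 156 GB, 21 GB left
tape 6: place 127 GB, 346 GB left
6 tapes × 800 GB = 4800 GB; used 4193 GB; unused 607 GB.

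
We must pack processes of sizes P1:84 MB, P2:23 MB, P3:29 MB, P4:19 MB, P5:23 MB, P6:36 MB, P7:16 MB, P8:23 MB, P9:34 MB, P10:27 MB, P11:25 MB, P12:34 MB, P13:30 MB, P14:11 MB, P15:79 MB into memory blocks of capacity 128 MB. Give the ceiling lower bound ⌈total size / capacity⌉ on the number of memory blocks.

4

Total size = 84 + 23 + 29 + 19 + 23 + 36 + 16 + 23 + 34 + 27 + 25 + 34 + 30 + 11 + 79 = 493 MB.
⌈493 / 128⌉ = 4.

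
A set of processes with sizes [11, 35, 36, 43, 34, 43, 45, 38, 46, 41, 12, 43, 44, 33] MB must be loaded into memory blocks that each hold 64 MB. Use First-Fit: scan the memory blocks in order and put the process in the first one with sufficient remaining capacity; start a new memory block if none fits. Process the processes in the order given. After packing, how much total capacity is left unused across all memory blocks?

264

memory block 1: place 11 MB, 53 MB left
memory block 1: place 35 MB, 18 MB left
memory block 2: place 36 MB, 28 MB left
memory block 3: place 43 MB, 21 MB left
memory block 4: place 34 MB, 30 MB left
memory block 5: place 43 MB, 21 MB left
memory block 6: place 45 MB, 19 MB left
memory block 7: place 38 MB, 26 MB left
memory block 8: place 46 MB, 18 MB left
memory block 9: place 41 MB, 23 MB left
memory block 1: place 12 MB, 6 MB left
memory block 10: place 43 MB, 21 MB left
memory block 11: place 44 MB, 20 MB left
memory block 12: place 33 MB, 31 MB left
12 memory blocks × 64 MB = 768 MB; used 504 MB; unused 264 MB.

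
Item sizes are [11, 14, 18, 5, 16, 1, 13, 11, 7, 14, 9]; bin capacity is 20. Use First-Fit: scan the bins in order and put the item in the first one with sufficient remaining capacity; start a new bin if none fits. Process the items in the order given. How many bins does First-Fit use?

7 bins

11 → bin 1 (remaining 9)
14 → bin 2 (remaining 6)
18 → bin 3 (remaining 2)
5 → bin 1 (remaining 4)
16 → bin 4 (remaining 4)
1 → bin 1 (remaining 3)
13 → bin 5 (remaining 7)
11 → bin 6 (remaining 9)
7 → bin 5 (remaining 0)
14 → bin 7 (remaining 6)
9 → bin 6 (remaining 0)
Final bins: [11,5,1] [14] [18] [16] [13,7] [11,9] [14].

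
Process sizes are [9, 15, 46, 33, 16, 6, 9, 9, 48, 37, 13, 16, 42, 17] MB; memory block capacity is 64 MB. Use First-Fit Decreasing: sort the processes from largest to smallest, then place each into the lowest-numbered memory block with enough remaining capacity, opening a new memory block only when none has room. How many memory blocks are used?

Sorted descending: 48, 46, 42, 37, 33, 17, 16, 16, 15, 13, 9, 9, 9, 6.
Put 48 MB in memory block 1; 16 MB remain.
Put 46 MB in memory block 2; 18 MB remain.
Put 42 MB in memory block 3; 22 MB remain.
Put 37 MB in memory block 4; 27 MB remain.
Put 33 MB in memory block 5; 31 MB remain.
Put 17 MB in memory block 2; 1 MB remain.
Put 16 MB in memory block 1; 0 MB remain.
Put 16 MB in memory block 3; 6 MB remain.
Put 15 MB in memory block 4; 12 MB remain.
Put 13 MB in memory block 5; 18 MB remain.
Put 9 MB in memory block 4; 3 MB remain.
Put 9 MB in memory block 5; 9 MB remain.
Put 9 MB in memory block 5; 0 MB remain.
Put 6 MB in memory block 3; 0 MB remain.
Final memory blocks: [48,16] [46,17] [42,16,6] [37,15,9] [33,13,9,9].

5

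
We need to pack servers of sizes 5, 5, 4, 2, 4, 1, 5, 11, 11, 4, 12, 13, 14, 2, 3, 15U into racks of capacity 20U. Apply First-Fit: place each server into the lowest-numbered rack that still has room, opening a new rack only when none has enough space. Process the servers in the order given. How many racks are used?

7

Put 5U in rack 1; 15U remain.
Put 5U in rack 1; 10U remain.
Put 4U in rack 1; 6U remain.
Put 2U in rack 1; 4U remain.
Put 4U in rack 1; 0U remain.
Put 1U in rack 2; 19U remain.
Put 5U in rack 2; 14U remain.
Put 11U in rack 2; 3U remain.
Put 11U in rack 3; 9U remain.
Put 4U in rack 3; 5U remain.
Put 12U in rack 4; 8U remain.
Put 13U in rack 5; 7U remain.
Put 14U in rack 6; 6U remain.
Put 2U in rack 2; 1U remain.
Put 3U in rack 3; 2U remain.
Put 15U in rack 7; 5U remain.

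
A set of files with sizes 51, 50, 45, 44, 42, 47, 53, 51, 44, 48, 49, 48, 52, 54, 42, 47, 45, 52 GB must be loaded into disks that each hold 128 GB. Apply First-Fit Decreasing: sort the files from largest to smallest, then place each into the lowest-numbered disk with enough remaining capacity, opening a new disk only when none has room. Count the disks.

9

Sorted descending: 54, 53, 52, 52, 51, 51, 50, 49, 48, 48, 47, 47, 45, 45, 44, 44, 42, 42.
Put 54 GB in disk 1; 74 GB remain.
Put 53 GB in disk 1; 21 GB remain.
Put 52 GB in disk 2; 76 GB remain.
Put 52 GB in disk 2; 24 GB remain.
Put 51 GB in disk 3; 77 GB remain.
Put 51 GB in disk 3; 26 GB remain.
Put 50 GB in disk 4; 78 GB remain.
Put 49 GB in disk 4; 29 GB remain.
Put 48 GB in disk 5; 80 GB remain.
Put 48 GB in disk 5; 32 GB remain.
Put 47 GB in disk 6; 81 GB remain.
Put 47 GB in disk 6; 34 GB remain.
Put 45 GB in disk 7; 83 GB remain.
Put 45 GB in disk 7; 38 GB remain.
Put 44 GB in disk 8; 84 GB remain.
Put 44 GB in disk 8; 40 GB remain.
Put 42 GB in disk 9; 86 GB remain.
Put 42 GB in disk 9; 44 GB remain.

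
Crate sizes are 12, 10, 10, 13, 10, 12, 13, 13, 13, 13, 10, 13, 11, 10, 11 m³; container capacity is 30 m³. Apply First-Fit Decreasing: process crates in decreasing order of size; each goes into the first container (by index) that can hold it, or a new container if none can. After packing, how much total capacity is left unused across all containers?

Sorted descending: 13, 13, 13, 13, 13, 13, 12, 12, 11, 11, 10, 10, 10, 10, 10.
Put 13 m³ in container 1; 17 m³ remain.
Put 13 m³ in container 1; 4 m³ remain.
Put 13 m³ in container 2; 17 m³ remain.
Put 13 m³ in container 2; 4 m³ remain.
Put 13 m³ in container 3; 17 m³ remain.
Put 13 m³ in container 3; 4 m³ remain.
Put 12 m³ in container 4; 18 m³ remain.
Put 12 m³ in container 4; 6 m³ remain.
Put 11 m³ in container 5; 19 m³ remain.
Put 11 m³ in container 5; 8 m³ remain.
Put 10 m³ in container 6; 20 m³ remain.
Put 10 m³ in container 6; 10 m³ remain.
Put 10 m³ in container 6; 0 m³ remain.
Put 10 m³ in container 7; 20 m³ remain.
Put 10 m³ in container 7; 10 m³ remain.
7 containers × 30 m³ = 210 m³; used 174 m³; unused 36 m³.

36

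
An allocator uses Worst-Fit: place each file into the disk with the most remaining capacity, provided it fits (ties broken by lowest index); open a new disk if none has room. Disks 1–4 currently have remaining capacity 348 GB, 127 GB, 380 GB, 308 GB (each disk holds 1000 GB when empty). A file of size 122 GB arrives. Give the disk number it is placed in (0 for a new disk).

Disks with room: disk 1 (348 GB), disk 2 (127 GB), disk 3 (380 GB), disk 4 (308 GB).
Most room is disk 3 with 380 GB free.

3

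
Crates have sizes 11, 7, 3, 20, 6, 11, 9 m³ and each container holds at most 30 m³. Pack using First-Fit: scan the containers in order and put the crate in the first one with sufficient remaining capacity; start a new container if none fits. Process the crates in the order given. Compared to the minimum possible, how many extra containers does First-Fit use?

0

First-Fit: [11,7,3,6] [20,9] [11] → 3 containers.
Total size 67 m³; any packing needs at least ⌈67/30⌉ = 3 containers.
So 3 is already optimal.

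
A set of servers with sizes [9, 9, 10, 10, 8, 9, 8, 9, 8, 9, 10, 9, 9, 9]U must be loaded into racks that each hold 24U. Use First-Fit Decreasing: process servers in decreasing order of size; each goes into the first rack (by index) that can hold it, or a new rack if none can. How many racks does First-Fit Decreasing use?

7

Sorted descending: 10, 10, 10, 9, 9, 9, 9, 9, 9, 9, 9, 8, 8, 8.
Put 10U in rack 1; 14U remain.
Put 10U in rack 1; 4U remain.
Put 10U in rack 2; 14U remain.
Put 9U in rack 2; 5U remain.
Put 9U in rack 3; 15U remain.
Put 9U in rack 3; 6U remain.
Put 9U in rack 4; 15U remain.
Put 9U in rack 4; 6U remain.
Put 9U in rack 5; 15U remain.
Put 9U in rack 5; 6U remain.
Put 9U in rack 6; 15U remain.
Put 8U in rack 6; 7U remain.
Put 8U in rack 7; 16U remain.
Put 8U in rack 7; 8U remain.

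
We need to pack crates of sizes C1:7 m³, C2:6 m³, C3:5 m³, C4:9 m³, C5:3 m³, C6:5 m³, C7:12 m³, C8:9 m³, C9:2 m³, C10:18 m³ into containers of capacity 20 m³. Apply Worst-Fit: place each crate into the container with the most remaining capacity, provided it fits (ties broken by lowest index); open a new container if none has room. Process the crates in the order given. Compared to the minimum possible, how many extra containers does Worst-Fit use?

Worst-Fit: [7,6,5] [9,3,5] [12] [9,2] [18] → 5 containers.
Total size 76 m³; any packing needs at least ⌈76/20⌉ = 4 containers.
An optimal packing achieves that bound: [18,2] [12,7] [9,9] [6,5,5,3] → 4 containers.
Excess: 5 − 4 = 1.

1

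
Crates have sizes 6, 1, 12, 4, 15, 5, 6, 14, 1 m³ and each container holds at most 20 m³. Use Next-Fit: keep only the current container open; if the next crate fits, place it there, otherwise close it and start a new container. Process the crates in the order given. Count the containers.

4

container 1: place 6 m³, 14 m³ left
container 1: place 1 m³, 13 m³ left
container 1: place 12 m³, 1 m³ left
container 2: place 4 m³, 16 m³ left
container 2: place 15 m³, 1 m³ left
container 3: place 5 m³, 15 m³ left
container 3: place 6 m³, 9 m³ left
container 4: place 14 m³, 6 m³ left
container 4: place 1 m³, 5 m³ left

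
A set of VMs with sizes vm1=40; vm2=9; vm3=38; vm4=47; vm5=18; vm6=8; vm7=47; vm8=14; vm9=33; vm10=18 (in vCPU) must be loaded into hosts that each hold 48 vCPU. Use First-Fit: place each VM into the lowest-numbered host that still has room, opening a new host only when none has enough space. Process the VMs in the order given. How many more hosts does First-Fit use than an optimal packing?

1

First-Fit: [40,8] [9,38] [47] [18,14] [47] [33] [18] → 7 hosts.
Total size 272 vCPU; any packing needs at least ⌈272/48⌉ = 6 hosts.
An optimal packing achieves that bound: [47] [47] [40,8] [38,9] [33,14] [18,18] → 6 hosts.
Excess: 7 − 6 = 1.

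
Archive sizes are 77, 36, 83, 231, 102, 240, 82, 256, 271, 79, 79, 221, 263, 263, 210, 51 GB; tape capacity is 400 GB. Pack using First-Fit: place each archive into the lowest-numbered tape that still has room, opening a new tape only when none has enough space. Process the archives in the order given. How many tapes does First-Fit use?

tape 1: place 77 GB, 323 GB left
tape 1: place 36 GB, 287 GB left
tape 1: place 83 GB, 204 GB left
tape 2: place 231 GB, 169 GB left
tape 1: place 102 GB, 102 GB left
tape 3: place 240 GB, 160 GB left
tape 1: place 82 GB, 20 GB left
tape 4: place 256 GB, 144 GB left
tape 5: place 271 GB, 129 GB left
tape 2: place 79 GB, 90 GB left
tape 2: place 79 GB, 11 GB left
tape 6: place 221 GB, 179 GB left
tape 7: place 263 GB, 137 GB left
tape 8: place 263 GB, 137 GB left
tape 9: place 210 GB, 190 GB left
tape 3: place 51 GB, 109 GB left

9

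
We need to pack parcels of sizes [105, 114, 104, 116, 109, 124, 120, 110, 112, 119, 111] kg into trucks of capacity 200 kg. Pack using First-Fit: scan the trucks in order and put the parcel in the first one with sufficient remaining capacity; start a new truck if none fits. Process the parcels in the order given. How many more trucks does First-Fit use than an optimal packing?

0

First-Fit: [105] [114] [104] [116] [109] [124] [120] [110] [112] [119] [111] → 11 trucks.
11 parcels exceed 100 kg (half the capacity), and no two of those can share a truck, so at least 11 trucks are needed.
So 11 is already optimal.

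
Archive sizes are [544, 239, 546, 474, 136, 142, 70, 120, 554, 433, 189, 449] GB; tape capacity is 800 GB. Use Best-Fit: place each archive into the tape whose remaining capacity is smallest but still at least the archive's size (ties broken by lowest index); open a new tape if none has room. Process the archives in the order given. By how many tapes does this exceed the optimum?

0

Best-Fit: [544,239] [546,136,70] [474,142,120] [554,189] [433] [449] → 6 tapes.
6 archives exceed 400 GB (half the capacity), and no two of those can share a tape, so at least 6 tapes are needed.
So 6 is already optimal.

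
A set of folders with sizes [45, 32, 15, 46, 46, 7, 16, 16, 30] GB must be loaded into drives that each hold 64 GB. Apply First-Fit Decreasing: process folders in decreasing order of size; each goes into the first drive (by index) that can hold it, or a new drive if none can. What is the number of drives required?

Sorted descending: 46, 46, 45, 32, 30, 16, 16, 15, 7.
drive 1: place 46 GB, 18 GB left
drive 2: place 46 GB, 18 GB left
drive 3: place 45 GB, 19 GB left
drive 4: place 32 GB, 32 GB left
drive 4: place 30 GB, 2 GB left
drive 1: place 16 GB, 2 GB left
drive 2: place 16 GB, 2 GB left
drive 3: place 15 GB, 4 GB left
drive 5: place 7 GB, 57 GB left

5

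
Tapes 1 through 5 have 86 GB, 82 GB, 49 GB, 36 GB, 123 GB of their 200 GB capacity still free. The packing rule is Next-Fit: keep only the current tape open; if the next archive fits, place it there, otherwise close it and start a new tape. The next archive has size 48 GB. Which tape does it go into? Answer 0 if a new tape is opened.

5

Next-Fit only looks at tape 5, which has 123 GB free.
48 GB fits there.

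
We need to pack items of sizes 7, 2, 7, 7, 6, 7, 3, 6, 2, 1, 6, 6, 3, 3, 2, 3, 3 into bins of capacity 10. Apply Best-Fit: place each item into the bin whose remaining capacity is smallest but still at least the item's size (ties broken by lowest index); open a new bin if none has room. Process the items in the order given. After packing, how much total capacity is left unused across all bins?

bin 1: place 7, 3 left
bin 1: place 2, 1 left
bin 2: place 7, 3 left
bin 3: place 7, 3 left
bin 4: place 6, 4 left
bin 5: place 7, 3 left
bin 2: place 3, 0 left
bin 6: place 6, 4 left
bin 3: place 2, 1 left
bin 1: place 1, 0 left
bin 7: place 6, 4 left
bin 8: place 6, 4 left
bin 5: place 3, 0 left
bin 4: place 3, 1 left
bin 6: place 2, 2 left
bin 7: place 3, 1 left
bin 8: place 3, 1 left
8 bins × 10 = 80; used 74; unused 6.

6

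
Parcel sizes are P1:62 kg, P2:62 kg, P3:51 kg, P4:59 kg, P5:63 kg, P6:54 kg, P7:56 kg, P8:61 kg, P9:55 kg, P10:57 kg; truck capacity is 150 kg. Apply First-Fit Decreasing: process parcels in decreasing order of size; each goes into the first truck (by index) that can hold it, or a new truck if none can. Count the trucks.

Sorted descending: 63, 62, 62, 61, 59, 57, 56, 55, 54, 51.
truck 1: place 63 kg, 87 kg left
truck 1: place 62 kg, 25 kg left
truck 2: place 62 kg, 88 kg left
truck 2: place 61 kg, 27 kg left
truck 3: place 59 kg, 91 kg left
truck 3: place 57 kg, 34 kg left
truck 4: place 56 kg, 94 kg left
truck 4: place 55 kg, 39 kg left
truck 5: place 54 kg, 96 kg left
truck 5: place 51 kg, 45 kg left
Final trucks: [63,62] [62,61] [59,57] [56,55] [54,51].

5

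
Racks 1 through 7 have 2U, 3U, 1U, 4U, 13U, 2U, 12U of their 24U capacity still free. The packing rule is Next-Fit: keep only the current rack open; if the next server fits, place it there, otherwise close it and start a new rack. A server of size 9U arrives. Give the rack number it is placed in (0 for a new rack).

Next-Fit only looks at rack 7, which has 12U free.
9U fits there.

7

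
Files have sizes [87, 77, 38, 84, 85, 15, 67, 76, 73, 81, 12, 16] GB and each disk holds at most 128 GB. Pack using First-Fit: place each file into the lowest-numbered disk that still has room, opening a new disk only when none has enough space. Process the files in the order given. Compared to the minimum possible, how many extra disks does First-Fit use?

0

First-Fit: [87,38] [77,15,12,16] [84] [85] [67] [76] [73] [81] → 8 disks.
8 files exceed 64 GB (half the capacity), and no two of those can share a disk, so at least 8 disks are needed.
So 8 is already optimal.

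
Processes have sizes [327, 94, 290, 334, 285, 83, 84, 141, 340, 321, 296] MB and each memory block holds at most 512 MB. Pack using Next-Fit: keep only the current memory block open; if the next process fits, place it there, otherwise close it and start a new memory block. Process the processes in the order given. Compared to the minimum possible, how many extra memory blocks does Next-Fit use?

Next-Fit: [327,94] [290] [334] [285,83,84] [141,340] [321] [296] → 7 memory blocks.
7 processes exceed 256 MB (half the capacity), and no two of those can share a memory block, so at least 7 memory blocks are needed.
So 7 is already optimal.

0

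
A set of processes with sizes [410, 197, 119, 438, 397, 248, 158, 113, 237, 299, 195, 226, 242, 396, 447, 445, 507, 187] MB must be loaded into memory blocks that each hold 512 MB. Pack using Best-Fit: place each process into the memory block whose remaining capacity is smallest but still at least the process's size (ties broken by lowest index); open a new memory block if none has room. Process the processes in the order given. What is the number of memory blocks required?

Put 410 MB in memory block 1; 102 MB remain.
Put 197 MB in memory block 2; 315 MB remain.
Put 119 MB in memory block 2; 196 MB remain.
Put 438 MB in memory block 3; 74 MB remain.
Put 397 MB in memory block 4; 115 MB remain.
Put 248 MB in memory block 5; 264 MB remain.
Put 158 MB in memory block 2; 38 MB remain.
Put 113 MB in memory block 4; 2 MB remain.
Put 237 MB in memory block 5; 27 MB remain.
Put 299 MB in memory block 6; 213 MB remain.
Put 195 MB in memory block 6; 18 MB remain.
Put 226 MB in memory block 7; 286 MB remain.
Put 242 MB in memory block 7; 44 MB remain.
Put 396 MB in memory block 8; 116 MB remain.
Put 447 MB in memory block 9; 65 MB remain.
Put 445 MB in memory block 10; 67 MB remain.
Put 507 MB in memory block 11; 5 MB remain.
Put 187 MB in memory block 12; 325 MB remain.

12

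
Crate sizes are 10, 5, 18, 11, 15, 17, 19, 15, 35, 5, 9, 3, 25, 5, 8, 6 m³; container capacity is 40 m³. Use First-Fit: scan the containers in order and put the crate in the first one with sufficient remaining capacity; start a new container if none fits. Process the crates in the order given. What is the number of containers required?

6 containers

10 m³ → container 1 (remaining 30 m³)
5 m³ → container 1 (remaining 25 m³)
18 m³ → container 1 (remaining 7 m³)
11 m³ → container 2 (remaining 29 m³)
15 m³ → container 2 (remaining 14 m³)
17 m³ → container 3 (remaining 23 m³)
19 m³ → container 3 (remaining 4 m³)
15 m³ → container 4 (remaining 25 m³)
35 m³ → container 5 (remaining 5 m³)
5 m³ → container 1 (remaining 2 m³)
9 m³ → container 2 (remaining 5 m³)
3 m³ → container 2 (remaining 2 m³)
25 m³ → container 4 (remaining 0 m³)
5 m³ → container 5 (remaining 0 m³)
8 m³ → container 6 (remaining 32 m³)
6 m³ → container 6 (remaining 26 m³)
Final containers: [10,5,18,5] [11,15,9,3] [17,19] [15,25] [35,5] [8,6].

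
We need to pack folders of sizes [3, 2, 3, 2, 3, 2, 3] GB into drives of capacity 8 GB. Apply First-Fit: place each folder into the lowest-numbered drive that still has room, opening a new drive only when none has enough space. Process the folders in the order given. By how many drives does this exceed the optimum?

First-Fit: [3,2,3] [2,3,2] [3] → 3 drives.
Total size 18 GB; any packing needs at least ⌈18/8⌉ = 3 drives.
So 3 is already optimal.

0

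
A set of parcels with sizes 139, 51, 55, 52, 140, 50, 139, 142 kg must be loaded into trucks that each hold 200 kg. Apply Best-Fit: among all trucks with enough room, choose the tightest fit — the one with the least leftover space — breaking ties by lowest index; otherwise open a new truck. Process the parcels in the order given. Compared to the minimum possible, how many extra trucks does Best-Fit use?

1

Best-Fit: [139,51] [55,52] [140,50] [139] [142] → 5 trucks.
Total size 768 kg; any packing needs at least ⌈768/200⌉ = 4 trucks.
An optimal packing achieves that bound: [142,55] [140,52] [139,51] [139,50] → 4 trucks.
Excess: 5 − 4 = 1.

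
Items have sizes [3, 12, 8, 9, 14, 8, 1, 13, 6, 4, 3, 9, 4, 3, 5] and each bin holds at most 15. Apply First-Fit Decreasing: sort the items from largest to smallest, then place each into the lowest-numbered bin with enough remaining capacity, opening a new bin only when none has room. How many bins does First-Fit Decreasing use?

7 bins

Sorted descending: 14, 13, 12, 9, 9, 8, 8, 6, 5, 4, 4, 3, 3, 3, 1.
bin 1: place 14, 1 left
bin 2: place 13, 2 left
bin 3: place 12, 3 left
bin 4: place 9, 6 left
bin 5: place 9, 6 left
bin 6: place 8, 7 left
bin 7: place 8, 7 left
bin 4: place 6, 0 left
bin 5: place 5, 1 left
bin 6: place 4, 3 left
bin 7: place 4, 3 left
bin 3: place 3, 0 left
bin 6: place 3, 0 left
bin 7: place 3, 0 left
bin 1: place 1, 0 left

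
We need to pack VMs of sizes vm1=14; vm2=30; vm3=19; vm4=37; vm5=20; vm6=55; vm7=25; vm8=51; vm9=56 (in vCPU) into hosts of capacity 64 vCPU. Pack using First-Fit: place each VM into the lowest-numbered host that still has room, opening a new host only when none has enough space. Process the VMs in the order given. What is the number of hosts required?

6

Put vm1 (14 vCPU) in host 1; 50 vCPU remain.
Put vm2 (30 vCPU) in host 1; 20 vCPU remain.
Put vm3 (19 vCPU) in host 1; 1 vCPU remain.
Put vm4 (37 vCPU) in host 2; 27 vCPU remain.
Put vm5 (20 vCPU) in host 2; 7 vCPU remain.
Put vm6 (55 vCPU) in host 3; 9 vCPU remain.
Put vm7 (25 vCPU) in host 4; 39 vCPU remain.
Put vm8 (51 vCPU) in host 5; 13 vCPU remain.
Put vm9 (56 vCPU) in host 6; 8 vCPU remain.
Final hosts: [14,30,19] [37,20] [55] [25] [51] [56].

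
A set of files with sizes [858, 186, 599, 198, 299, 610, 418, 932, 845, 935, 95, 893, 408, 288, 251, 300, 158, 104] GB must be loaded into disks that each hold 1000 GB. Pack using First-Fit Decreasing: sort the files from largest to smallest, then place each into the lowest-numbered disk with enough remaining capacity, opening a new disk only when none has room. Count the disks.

Sorted descending: 935, 932, 893, 858, 845, 610, 599, 418, 408, 300, 299, 288, 251, 198, 186, 158, 104, 95.
disk 1: place 935 GB, 65 GB left
disk 2: place 932 GB, 68 GB left
disk 3: place 893 GB, 107 GB left
disk 4: place 858 GB, 142 GB left
disk 5: place 845 GB, 155 GB left
disk 6: place 610 GB, 390 GB left
disk 7: place 599 GB, 401 GB left
disk 8: place 418 GB, 582 GB left
disk 8: place 408 GB, 174 GB left
disk 6: place 300 GB, 90 GB left
disk 7: place 299 GB, 102 GB left
disk 9: place 288 GB, 712 GB left
disk 9: place 251 GB, 461 GB left
disk 9: place 198 GB, 263 GB left
disk 9: place 186 GB, 77 GB left
disk 8: place 158 GB, 16 GB left
disk 3: place 104 GB, 3 GB left
disk 4: place 95 GB, 47 GB left

9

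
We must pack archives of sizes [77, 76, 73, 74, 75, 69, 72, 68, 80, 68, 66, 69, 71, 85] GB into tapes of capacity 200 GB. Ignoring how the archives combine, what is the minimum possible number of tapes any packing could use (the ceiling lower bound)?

Total size = 77 + 76 + 73 + 74 + 75 + 69 + 72 + 68 + 80 + 68 + 66 + 69 + 71 + 85 = 1023 GB.
⌈1023 / 200⌉ = 6.

6 tapes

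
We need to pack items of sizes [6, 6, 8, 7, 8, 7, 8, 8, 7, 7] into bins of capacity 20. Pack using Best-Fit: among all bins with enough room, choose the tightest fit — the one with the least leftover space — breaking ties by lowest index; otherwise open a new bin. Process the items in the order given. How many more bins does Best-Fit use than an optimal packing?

Best-Fit: [6,6,8] [7,8] [7,8] [8,7] [7] → 5 bins.
Total size 72; any packing needs at least ⌈72/20⌉ = 4 bins.
An optimal packing achieves that bound: [8,8] [8,8] [7,7,6] [7,7,6] → 4 bins.
Excess: 5 − 4 = 1.

1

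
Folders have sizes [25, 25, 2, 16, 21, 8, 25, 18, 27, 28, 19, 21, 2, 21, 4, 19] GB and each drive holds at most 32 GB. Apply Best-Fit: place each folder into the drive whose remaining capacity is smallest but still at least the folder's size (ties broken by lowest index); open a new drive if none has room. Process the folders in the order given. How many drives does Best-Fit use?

Put 25 GB in drive 1; 7 GB remain.
Put 25 GB in drive 2; 7 GB remain.
Put 2 GB in drive 1; 5 GB remain.
Put 16 GB in drive 3; 16 GB remain.
Put 21 GB in drive 4; 11 GB remain.
Put 8 GB in drive 4; 3 GB remain.
Put 25 GB in drive 5; 7 GB remain.
Put 18 GB in drive 6; 14 GB remain.
Put 27 GB in drive 7; 5 GB remain.
Put 28 GB in drive 8; 4 GB remain.
Put 19 GB in drive 9; 13 GB remain.
Put 21 GB in drive 10; 11 GB remain.
Put 2 GB in drive 4; 1 GB remain.
Put 21 GB in drive 11; 11 GB remain.
Put 4 GB in drive 8; 0 GB remain.
Put 19 GB in drive 12; 13 GB remain.

12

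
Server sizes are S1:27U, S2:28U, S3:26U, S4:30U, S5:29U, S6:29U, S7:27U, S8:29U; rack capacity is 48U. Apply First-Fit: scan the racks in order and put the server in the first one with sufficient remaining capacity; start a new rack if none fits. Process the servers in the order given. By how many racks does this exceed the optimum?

First-Fit: [27] [28] [26] [30] [29] [29] [27] [29] → 8 racks.
8 servers exceed 24U (half the capacity), and no two of those can share a rack, so at least 8 racks are needed.
So 8 is already optimal.

0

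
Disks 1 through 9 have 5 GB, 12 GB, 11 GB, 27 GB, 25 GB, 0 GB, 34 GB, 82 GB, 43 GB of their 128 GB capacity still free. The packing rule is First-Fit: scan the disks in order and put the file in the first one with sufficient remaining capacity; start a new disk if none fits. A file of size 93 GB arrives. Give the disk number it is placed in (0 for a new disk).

No disk has ≥ 93 GB free, so a new disk is opened.

0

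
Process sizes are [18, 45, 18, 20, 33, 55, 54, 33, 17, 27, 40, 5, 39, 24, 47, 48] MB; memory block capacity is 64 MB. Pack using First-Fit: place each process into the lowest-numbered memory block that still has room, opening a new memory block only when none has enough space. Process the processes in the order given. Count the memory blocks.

10 memory blocks

18 MB → memory block 1 (remaining 46 MB)
45 MB → memory block 1 (remaining 1 MB)
18 MB → memory block 2 (remaining 46 MB)
20 MB → memory block 2 (remaining 26 MB)
33 MB → memory block 3 (remaining 31 MB)
55 MB → memory block 4 (remaining 9 MB)
54 MB → memory block 5 (remaining 10 MB)
33 MB → memory block 6 (remaining 31 MB)
17 MB → memory block 2 (remaining 9 MB)
27 MB → memory block 3 (remaining 4 MB)
40 MB → memory block 7 (remaining 24 MB)
5 MB → memory block 2 (remaining 4 MB)
39 MB → memory block 8 (remaining 25 MB)
24 MB → memory block 6 (remaining 7 MB)
47 MB → memory block 9 (remaining 17 MB)
48 MB → memory block 10 (remaining 16 MB)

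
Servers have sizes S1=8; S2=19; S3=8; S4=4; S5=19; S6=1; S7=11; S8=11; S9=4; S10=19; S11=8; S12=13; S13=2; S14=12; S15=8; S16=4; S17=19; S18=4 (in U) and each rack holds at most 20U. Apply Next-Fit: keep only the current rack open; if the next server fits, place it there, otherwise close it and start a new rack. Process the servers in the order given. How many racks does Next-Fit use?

13 racks

Put S1 (8U) in rack 1; 12U remain.
Put S2 (19U) in rack 2; 1U remain.
Put S3 (8U) in rack 3; 12U remain.
Put S4 (4U) in rack 3; 8U remain.
Put S5 (19U) in rack 4; 1U remain.
Put S6 (1U) in rack 4; 0U remain.
Put S7 (11U) in rack 5; 9U remain.
Put S8 (11U) in rack 6; 9U remain.
Put S9 (4U) in rack 6; 5U remain.
Put S10 (19U) in rack 7; 1U remain.
Put S11 (8U) in rack 8; 12U remain.
Put S12 (13U) in rack 9; 7U remain.
Put S13 (2U) in rack 9; 5U remain.
Put S14 (12U) in rack 10; 8U remain.
Put S15 (8U) in rack 10; 0U remain.
Put S16 (4U) in rack 11; 16U remain.
Put S17 (19U) in rack 12; 1U remain.
Put S18 (4U) in rack 13; 16U remain.
Final racks: [8] [19] [8,4] [19,1] [11] [11,4] [19] [8] [13,2] [12,8] [4] [19] [4].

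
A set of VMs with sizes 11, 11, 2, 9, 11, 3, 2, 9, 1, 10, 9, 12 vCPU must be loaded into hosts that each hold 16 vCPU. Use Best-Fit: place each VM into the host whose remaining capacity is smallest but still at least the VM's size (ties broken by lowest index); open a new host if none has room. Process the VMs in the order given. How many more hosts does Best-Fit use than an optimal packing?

0

Best-Fit: [11,2,3] [11,2,1] [9] [11] [9] [10] [9] [12] → 8 hosts.
8 VMs exceed 8 vCPU (half the capacity), and no two of those can share a host, so at least 8 hosts are needed.
So 8 is already optimal.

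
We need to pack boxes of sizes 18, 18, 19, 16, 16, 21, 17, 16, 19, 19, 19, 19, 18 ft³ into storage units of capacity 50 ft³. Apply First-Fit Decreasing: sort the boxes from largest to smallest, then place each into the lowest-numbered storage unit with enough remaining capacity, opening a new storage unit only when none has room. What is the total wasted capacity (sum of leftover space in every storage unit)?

65

Sorted descending: 21, 19, 19, 19, 19, 19, 18, 18, 18, 17, 16, 16, 16.
storage unit 1: place 21 ft³, 29 ft³ left
storage unit 1: place 19 ft³, 10 ft³ left
storage unit 2: place 19 ft³, 31 ft³ left
storage unit 2: place 19 ft³, 12 ft³ left
storage unit 3: place 19 ft³, 31 ft³ left
storage unit 3: place 19 ft³, 12 ft³ left
storage unit 4: place 18 ft³, 32 ft³ left
storage unit 4: place 18 ft³, 14 ft³ left
storage unit 5: place 18 ft³, 32 ft³ left
storage unit 5: place 17 ft³, 15 ft³ left
storage unit 6: place 16 ft³, 34 ft³ left
storage unit 6: place 16 ft³, 18 ft³ left
storage unit 6: place 16 ft³, 2 ft³ left
6 storage units × 50 ft³ = 300 ft³; used 235 ft³; unused 65 ft³.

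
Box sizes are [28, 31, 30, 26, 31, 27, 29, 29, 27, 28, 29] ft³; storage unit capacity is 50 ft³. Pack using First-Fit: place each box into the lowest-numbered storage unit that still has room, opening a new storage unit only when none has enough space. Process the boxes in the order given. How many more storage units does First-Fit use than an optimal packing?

0

First-Fit: [28] [31] [30] [26] [31] [27] [29] [29] [27] [28] [29] → 11 storage units.
11 boxes exceed 25 ft³ (half the capacity), and no two of those can share a storage unit, so at least 11 storage units are needed.
So 11 is already optimal.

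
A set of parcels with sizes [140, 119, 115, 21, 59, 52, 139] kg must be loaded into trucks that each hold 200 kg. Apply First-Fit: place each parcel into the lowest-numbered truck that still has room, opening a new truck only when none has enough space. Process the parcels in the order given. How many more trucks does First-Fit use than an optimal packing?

0

First-Fit: [140,21] [119,59] [115,52] [139] → 4 trucks.
Total size 645 kg; any packing needs at least ⌈645/200⌉ = 4 trucks.
So 4 is already optimal.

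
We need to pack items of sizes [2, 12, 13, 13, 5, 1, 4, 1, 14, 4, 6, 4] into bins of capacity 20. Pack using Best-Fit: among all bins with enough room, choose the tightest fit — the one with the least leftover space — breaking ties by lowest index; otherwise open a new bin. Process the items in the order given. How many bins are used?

5

bin 1: place 2, 18 left
bin 1: place 12, 6 left
bin 2: place 13, 7 left
bin 3: place 13, 7 left
bin 1: place 5, 1 left
bin 1: place 1, 0 left
bin 2: place 4, 3 left
bin 2: place 1, 2 left
bin 4: place 14, 6 left
bin 4: place 4, 2 left
bin 3: place 6, 1 left
bin 5: place 4, 16 left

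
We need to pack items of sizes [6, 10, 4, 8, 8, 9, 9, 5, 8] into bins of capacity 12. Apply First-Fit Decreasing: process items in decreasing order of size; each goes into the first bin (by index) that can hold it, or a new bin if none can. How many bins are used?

7

Sorted descending: 10, 9, 9, 8, 8, 8, 6, 5, 4.
10 → bin 1 (remaining 2)
9 → bin 2 (remaining 3)
9 → bin 3 (remaining 3)
8 → bin 4 (remaining 4)
8 → bin 5 (remaining 4)
8 → bin 6 (remaining 4)
6 → bin 7 (remaining 6)
5 → bin 7 (remaining 1)
4 → bin 4 (remaining 0)
Final bins: [10] [9] [9] [8,4] [8] [8] [6,5].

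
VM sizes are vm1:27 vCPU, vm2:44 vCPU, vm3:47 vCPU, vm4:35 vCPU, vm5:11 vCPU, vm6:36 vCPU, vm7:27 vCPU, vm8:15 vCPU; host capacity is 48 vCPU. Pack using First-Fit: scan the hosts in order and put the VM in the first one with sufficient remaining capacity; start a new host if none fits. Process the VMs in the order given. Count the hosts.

6

Put vm1 (27 vCPU) in host 1; 21 vCPU remain.
Put vm2 (44 vCPU) in host 2; 4 vCPU remain.
Put vm3 (47 vCPU) in host 3; 1 vCPU remain.
Put vm4 (35 vCPU) in host 4; 13 vCPU remain.
Put vm5 (11 vCPU) in host 1; 10 vCPU remain.
Put vm6 (36 vCPU) in host 5; 12 vCPU remain.
Put vm7 (27 vCPU) in host 6; 21 vCPU remain.
Put vm8 (15 vCPU) in host 6; 6 vCPU remain.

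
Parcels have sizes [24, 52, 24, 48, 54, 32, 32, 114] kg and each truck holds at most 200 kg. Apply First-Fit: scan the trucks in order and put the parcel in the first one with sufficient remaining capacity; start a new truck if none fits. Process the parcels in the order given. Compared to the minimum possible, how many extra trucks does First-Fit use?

First-Fit: [24,52,24,48,32] [54,32,114] → 2 trucks.
Total size 380 kg; any packing needs at least ⌈380/200⌉ = 2 trucks.
So 2 is already optimal.

0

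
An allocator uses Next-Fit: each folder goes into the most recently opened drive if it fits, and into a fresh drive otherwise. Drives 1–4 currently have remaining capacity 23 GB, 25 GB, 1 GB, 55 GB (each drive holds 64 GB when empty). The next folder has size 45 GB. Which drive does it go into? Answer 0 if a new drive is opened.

Next-Fit only looks at drive 4, which has 55 GB free.
45 GB fits there.

4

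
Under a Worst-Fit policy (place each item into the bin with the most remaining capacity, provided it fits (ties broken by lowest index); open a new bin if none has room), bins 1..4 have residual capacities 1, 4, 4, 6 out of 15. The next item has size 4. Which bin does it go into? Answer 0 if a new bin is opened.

4

Bins with room: bin 2 (4), bin 3 (4), bin 4 (6).
Most room is bin 4 with 6 free.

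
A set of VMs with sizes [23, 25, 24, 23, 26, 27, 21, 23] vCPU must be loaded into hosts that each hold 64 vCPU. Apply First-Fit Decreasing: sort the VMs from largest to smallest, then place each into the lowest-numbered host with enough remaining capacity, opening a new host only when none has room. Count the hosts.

4 hosts

Sorted descending: 27, 26, 25, 24, 23, 23, 23, 21.
Put 27 vCPU in host 1; 37 vCPU remain.
Put 26 vCPU in host 1; 11 vCPU remain.
Put 25 vCPU in host 2; 39 vCPU remain.
Put 24 vCPU in host 2; 15 vCPU remain.
Put 23 vCPU in host 3; 41 vCPU remain.
Put 23 vCPU in host 3; 18 vCPU remain.
Put 23 vCPU in host 4; 41 vCPU remain.
Put 21 vCPU in host 4; 20 vCPU remain.
Final hosts: [27,26] [25,24] [23,23] [23,21].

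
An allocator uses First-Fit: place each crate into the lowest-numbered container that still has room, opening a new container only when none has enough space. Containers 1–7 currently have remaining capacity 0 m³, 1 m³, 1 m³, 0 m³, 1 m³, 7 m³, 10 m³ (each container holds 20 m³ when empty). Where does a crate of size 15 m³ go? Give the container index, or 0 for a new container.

No container has ≥ 15 m³ free, so a new container is opened.

0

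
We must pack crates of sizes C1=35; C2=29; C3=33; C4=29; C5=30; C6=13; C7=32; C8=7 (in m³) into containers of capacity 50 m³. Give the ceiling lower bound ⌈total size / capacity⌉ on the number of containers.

5

Total size = 35 + 29 + 33 + 29 + 30 + 13 + 32 + 7 = 208 m³.
⌈208 / 50⌉ = 5.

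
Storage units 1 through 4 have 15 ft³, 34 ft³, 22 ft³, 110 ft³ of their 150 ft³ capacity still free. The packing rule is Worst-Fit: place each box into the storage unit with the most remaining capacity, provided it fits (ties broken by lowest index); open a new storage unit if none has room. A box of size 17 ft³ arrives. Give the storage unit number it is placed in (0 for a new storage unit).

Storage units with room: storage unit 2 (34 ft³), storage unit 3 (22 ft³), storage unit 4 (110 ft³).
Most room is storage unit 4 with 110 ft³ free.

4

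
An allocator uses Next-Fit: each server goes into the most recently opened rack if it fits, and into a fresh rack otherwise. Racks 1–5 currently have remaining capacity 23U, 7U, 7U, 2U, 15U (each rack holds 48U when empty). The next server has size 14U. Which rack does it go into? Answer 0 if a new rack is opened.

5

Next-Fit only looks at rack 5, which has 15U free.
14U fits there.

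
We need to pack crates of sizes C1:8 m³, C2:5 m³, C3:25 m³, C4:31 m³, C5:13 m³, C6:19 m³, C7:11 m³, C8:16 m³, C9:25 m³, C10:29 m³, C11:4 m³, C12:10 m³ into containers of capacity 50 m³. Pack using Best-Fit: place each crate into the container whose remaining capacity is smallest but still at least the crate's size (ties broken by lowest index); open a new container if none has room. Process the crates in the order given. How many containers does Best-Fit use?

Put C1 (8 m³) in container 1; 42 m³ remain.
Put C2 (5 m³) in container 1; 37 m³ remain.
Put C3 (25 m³) in container 1; 12 m³ remain.
Put C4 (31 m³) in container 2; 19 m³ remain.
Put C5 (13 m³) in container 2; 6 m³ remain.
Put C6 (19 m³) in container 3; 31 m³ remain.
Put C7 (11 m³) in container 1; 1 m³ remain.
Put C8 (16 m³) in container 3; 15 m³ remain.
Put C9 (25 m³) in container 4; 25 m³ remain.
Put C10 (29 m³) in container 5; 21 m³ remain.
Put C11 (4 m³) in container 2; 2 m³ remain.
Put C12 (10 m³) in container 3; 5 m³ remain.

5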